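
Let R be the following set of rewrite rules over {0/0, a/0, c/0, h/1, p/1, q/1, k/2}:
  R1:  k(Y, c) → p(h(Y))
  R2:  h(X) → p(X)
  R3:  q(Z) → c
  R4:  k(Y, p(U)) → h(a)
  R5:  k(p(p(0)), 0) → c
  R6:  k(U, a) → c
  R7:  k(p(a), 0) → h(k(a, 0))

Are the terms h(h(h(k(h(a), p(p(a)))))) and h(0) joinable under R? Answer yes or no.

Reduce t₁ = h(h(h(k(h(a), p(p(a)))))):
1. h(h(h(k(h(a), p(p(a))))))  →  p(h(h(k(h(a), p(p(a))))))   [R2 at ε]
2. p(h(h(k(h(a), p(p(a))))))  →  p(p(h(k(h(a), p(p(a))))))   [R2 at 1]
3. p(p(h(k(h(a), p(p(a))))))  →  p(p(p(k(h(a), p(p(a))))))   [R2 at 1.1]
4. p(p(p(k(h(a), p(p(a))))))  →  p(p(p(h(a))))   [R4 at 1.1.1]
5. p(p(p(h(a))))  →  p(p(p(p(a))))   [R2 at 1.1.1]

Reduce t₂ = h(0):
1. h(0)  →  p(0)   [R2 at ε]

no — NF(t₁) = p(p(p(p(a)))), NF(t₂) = p(0)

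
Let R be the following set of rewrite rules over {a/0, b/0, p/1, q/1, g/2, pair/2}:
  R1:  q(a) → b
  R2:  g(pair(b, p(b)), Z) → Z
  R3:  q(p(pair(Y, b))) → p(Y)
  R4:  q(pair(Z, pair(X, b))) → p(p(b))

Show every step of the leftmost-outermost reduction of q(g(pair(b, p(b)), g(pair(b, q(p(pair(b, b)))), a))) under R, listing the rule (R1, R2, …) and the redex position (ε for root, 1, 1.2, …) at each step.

b

1. q(g(pair(b, p(b)), g(pair(b, q(p(pair(b, b)))), a)))  →  q(g(pair(b, q(p(pair(b, b)))), a))   [R2 at 1]
2. q(g(pair(b, q(p(pair(b, b)))), a))  →  q(g(pair(b, p(b)), a))   [R3 at 1.1.2]
3. q(g(pair(b, p(b)), a))  →  q(a)   [R2 at 1]
4. q(a)  →  b   [R1 at ε]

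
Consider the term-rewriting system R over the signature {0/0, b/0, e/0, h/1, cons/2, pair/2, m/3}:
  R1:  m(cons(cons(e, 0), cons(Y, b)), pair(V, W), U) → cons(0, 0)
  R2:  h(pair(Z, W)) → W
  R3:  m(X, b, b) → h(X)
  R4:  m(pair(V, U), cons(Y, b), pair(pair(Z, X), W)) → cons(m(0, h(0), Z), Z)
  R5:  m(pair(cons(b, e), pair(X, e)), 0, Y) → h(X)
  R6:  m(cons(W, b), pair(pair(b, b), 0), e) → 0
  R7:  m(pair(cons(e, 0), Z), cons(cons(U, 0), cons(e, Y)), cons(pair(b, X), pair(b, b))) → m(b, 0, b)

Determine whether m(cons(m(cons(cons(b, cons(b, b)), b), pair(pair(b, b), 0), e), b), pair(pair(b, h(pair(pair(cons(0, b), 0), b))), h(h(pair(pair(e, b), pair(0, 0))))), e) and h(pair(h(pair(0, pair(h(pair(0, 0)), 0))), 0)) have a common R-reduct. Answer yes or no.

Reduce t₁ = m(cons(m(cons(cons(b, cons(b, b)), b), pair(pair(b, b), 0), e), b), pair(pair(b, h(pair(pair(cons(0, b), 0), b))), h(h(pair(pair(e, b), pair(0, 0))))), e):
1. m(cons(m(cons(cons(b, cons(b, b)), b), pair(pair(b, b), 0), e), b), pair(pair(b, h(pair(pair(cons(0, b), 0), b))), h(h(pair(pair(e, b), pair(0, 0))))), e)  →  m(cons(0, b), pair(pair(b, h(pair(pair(cons(0, b), 0), b))), h(h(pair(pair(e, b), pair(0, 0))))), e)   [R6 at 1.1]
2. m(cons(0, b), pair(pair(b, h(pair(pair(cons(0, b), 0), b))), h(h(pair(pair(e, b), pair(0, 0))))), e)  →  m(cons(0, b), pair(pair(b, b), h(h(pair(pair(e, b), pair(0, 0))))), e)   [R2 at 2.1.2]
3. m(cons(0, b), pair(pair(b, b), h(h(pair(pair(e, b), pair(0, 0))))), e)  →  m(cons(0, b), pair(pair(b, b), h(pair(0, 0))), e)   [R2 at 2.2.1]
4. m(cons(0, b), pair(pair(b, b), h(pair(0, 0))), e)  →  m(cons(0, b), pair(pair(b, b), 0), e)   [R2 at 2.2]
5. m(cons(0, b), pair(pair(b, b), 0), e)  →  0   [R6 at ε]

Reduce t₂ = h(pair(h(pair(0, pair(h(pair(0, 0)), 0))), 0)):
1. h(pair(h(pair(0, pair(h(pair(0, 0)), 0))), 0))  →  0   [R2 at ε]

yes — NF(t₁) = 0, NF(t₂) = 0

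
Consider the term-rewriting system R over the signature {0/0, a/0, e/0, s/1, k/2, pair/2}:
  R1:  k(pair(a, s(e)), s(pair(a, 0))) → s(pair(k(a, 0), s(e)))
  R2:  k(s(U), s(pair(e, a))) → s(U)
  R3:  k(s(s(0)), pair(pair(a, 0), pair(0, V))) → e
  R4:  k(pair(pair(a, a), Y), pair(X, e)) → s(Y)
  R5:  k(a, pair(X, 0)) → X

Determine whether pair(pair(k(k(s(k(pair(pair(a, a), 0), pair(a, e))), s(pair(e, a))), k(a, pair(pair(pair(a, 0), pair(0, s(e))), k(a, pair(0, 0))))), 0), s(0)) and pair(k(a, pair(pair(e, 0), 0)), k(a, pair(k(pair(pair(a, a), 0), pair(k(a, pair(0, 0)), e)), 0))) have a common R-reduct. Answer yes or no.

yes — NF(t₁) = pair(pair(e, 0), s(0)), NF(t₂) = pair(pair(e, 0), s(0))

Reduce t₁ = pair(pair(k(k(s(k(pair(pair(a, a), 0), pair(a, e))), s(pair(e, a))), k(a, pair(pair(pair(a, 0), pair(0, s(e))), k(a, pair(0, 0))))), 0), s(0)):
1. pair(pair(k(k(s(k(pair(pair(a, a), 0), pair(a, e))), s(pair(e, a))), k(a, pair(pair(pair(a, 0), pair(0, s(e))), k(a, pair(0, 0))))), 0), s(0))  →  pair(pair(k(s(k(pair(pair(a, a), 0), pair(a, e))), k(a, pair(pair(pair(a, 0), pair(0, s(e))), k(a, pair(0, 0))))), 0), s(0))   [R2 at 1.1.1]
2. pair(pair(k(s(k(pair(pair(a, a), 0), pair(a, e))), k(a, pair(pair(pair(a, 0), pair(0, s(e))), k(a, pair(0, 0))))), 0), s(0))  →  pair(pair(k(s(s(0)), k(a, pair(pair(pair(a, 0), pair(0, s(e))), k(a, pair(0, 0))))), 0), s(0))   [R4 at 1.1.1.1]
3. pair(pair(k(s(s(0)), k(a, pair(pair(pair(a, 0), pair(0, s(e))), k(a, pair(0, 0))))), 0), s(0))  →  pair(pair(k(s(s(0)), k(a, pair(pair(pair(a, 0), pair(0, s(e))), 0))), 0), s(0))   [R5 at 1.1.2.2.2]
4. pair(pair(k(s(s(0)), k(a, pair(pair(pair(a, 0), pair(0, s(e))), 0))), 0), s(0))  →  pair(pair(k(s(s(0)), pair(pair(a, 0), pair(0, s(e)))), 0), s(0))   [R5 at 1.1.2]
5. pair(pair(k(s(s(0)), pair(pair(a, 0), pair(0, s(e)))), 0), s(0))  →  pair(pair(e, 0), s(0))   [R3 at 1.1]

Reduce t₂ = pair(k(a, pair(pair(e, 0), 0)), k(a, pair(k(pair(pair(a, a), 0), pair(k(a, pair(0, 0)), e)), 0))):
1. pair(k(a, pair(pair(e, 0), 0)), k(a, pair(k(pair(pair(a, a), 0), pair(k(a, pair(0, 0)), e)), 0)))  →  pair(pair(e, 0), k(a, pair(k(pair(pair(a, a), 0), pair(k(a, pair(0, 0)), e)), 0)))   [R5 at 1]
2. pair(pair(e, 0), k(a, pair(k(pair(pair(a, a), 0), pair(k(a, pair(0, 0)), e)), 0)))  →  pair(pair(e, 0), k(pair(pair(a, a), 0), pair(k(a, pair(0, 0)), e)))   [R5 at 2]
3. pair(pair(e, 0), k(pair(pair(a, a), 0), pair(k(a, pair(0, 0)), e)))  →  pair(pair(e, 0), s(0))   [R4 at 2]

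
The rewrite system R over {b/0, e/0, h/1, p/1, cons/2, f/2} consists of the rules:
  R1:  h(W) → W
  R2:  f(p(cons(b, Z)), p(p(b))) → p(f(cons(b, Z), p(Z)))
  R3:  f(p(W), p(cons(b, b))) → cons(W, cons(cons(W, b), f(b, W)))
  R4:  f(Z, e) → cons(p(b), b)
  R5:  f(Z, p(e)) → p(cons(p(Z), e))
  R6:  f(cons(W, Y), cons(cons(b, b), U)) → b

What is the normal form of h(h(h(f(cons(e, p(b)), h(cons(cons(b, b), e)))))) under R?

b

1. h(h(h(f(cons(e, p(b)), h(cons(cons(b, b), e))))))  →  h(h(f(cons(e, p(b)), h(cons(cons(b, b), e)))))   [R1 at ε]
2. h(h(f(cons(e, p(b)), h(cons(cons(b, b), e)))))  →  h(f(cons(e, p(b)), h(cons(cons(b, b), e))))   [R1 at ε]
3. h(f(cons(e, p(b)), h(cons(cons(b, b), e))))  →  f(cons(e, p(b)), h(cons(cons(b, b), e)))   [R1 at ε]
4. f(cons(e, p(b)), h(cons(cons(b, b), e)))  →  f(cons(e, p(b)), cons(cons(b, b), e))   [R1 at 2]
5. f(cons(e, p(b)), cons(cons(b, b), e))  →  b   [R6 at ε]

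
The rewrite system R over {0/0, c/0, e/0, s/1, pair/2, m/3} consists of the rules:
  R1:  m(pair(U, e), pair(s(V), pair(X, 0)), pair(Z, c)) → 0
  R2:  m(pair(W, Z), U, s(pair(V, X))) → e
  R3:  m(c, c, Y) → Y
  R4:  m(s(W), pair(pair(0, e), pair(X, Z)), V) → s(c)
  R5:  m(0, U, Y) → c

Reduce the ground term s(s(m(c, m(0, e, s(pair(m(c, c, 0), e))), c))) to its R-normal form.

s(s(c))

1. s(s(m(c, m(0, e, s(pair(m(c, c, 0), e))), c)))  →  s(s(m(c, c, c)))   [R5 at 1.1.2]
2. s(s(m(c, c, c)))  →  s(s(c))   [R3 at 1.1]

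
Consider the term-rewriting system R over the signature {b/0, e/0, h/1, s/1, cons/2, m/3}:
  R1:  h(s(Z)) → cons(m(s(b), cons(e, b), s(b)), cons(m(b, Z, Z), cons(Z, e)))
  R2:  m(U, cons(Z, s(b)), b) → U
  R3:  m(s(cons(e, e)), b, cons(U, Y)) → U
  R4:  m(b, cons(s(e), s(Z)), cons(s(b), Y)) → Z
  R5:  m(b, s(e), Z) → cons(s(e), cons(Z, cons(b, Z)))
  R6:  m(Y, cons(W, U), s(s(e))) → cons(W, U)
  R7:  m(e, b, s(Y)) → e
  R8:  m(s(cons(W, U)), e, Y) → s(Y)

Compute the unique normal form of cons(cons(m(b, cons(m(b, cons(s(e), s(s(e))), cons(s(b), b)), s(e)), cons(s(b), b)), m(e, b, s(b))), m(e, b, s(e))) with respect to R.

cons(cons(e, e), e)

1. cons(cons(m(b, cons(m(b, cons(s(e), s(s(e))), cons(s(b), b)), s(e)), cons(s(b), b)), m(e, b, s(b))), m(e, b, s(e)))  →  cons(cons(m(b, cons(s(e), s(e)), cons(s(b), b)), m(e, b, s(b))), m(e, b, s(e)))   [R4 at 1.1.2.1]
2. cons(cons(m(b, cons(s(e), s(e)), cons(s(b), b)), m(e, b, s(b))), m(e, b, s(e)))  →  cons(cons(e, m(e, b, s(b))), m(e, b, s(e)))   [R4 at 1.1]
3. cons(cons(e, m(e, b, s(b))), m(e, b, s(e)))  →  cons(cons(e, e), m(e, b, s(e)))   [R7 at 1.2]
4. cons(cons(e, e), m(e, b, s(e)))  →  cons(cons(e, e), e)   [R7 at 2]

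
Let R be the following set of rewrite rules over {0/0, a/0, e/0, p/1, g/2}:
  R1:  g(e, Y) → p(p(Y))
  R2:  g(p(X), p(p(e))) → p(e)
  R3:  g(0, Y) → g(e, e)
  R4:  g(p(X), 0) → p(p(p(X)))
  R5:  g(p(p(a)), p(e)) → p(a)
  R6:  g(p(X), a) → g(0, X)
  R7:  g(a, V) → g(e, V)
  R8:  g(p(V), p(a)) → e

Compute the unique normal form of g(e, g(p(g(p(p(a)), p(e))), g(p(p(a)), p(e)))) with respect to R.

1. g(e, g(p(g(p(p(a)), p(e))), g(p(p(a)), p(e))))  →  p(p(g(p(g(p(p(a)), p(e))), g(p(p(a)), p(e)))))   [R1 at ε]
2. p(p(g(p(g(p(p(a)), p(e))), g(p(p(a)), p(e)))))  →  p(p(g(p(p(a)), g(p(p(a)), p(e)))))   [R5 at 1.1.1.1]
3. p(p(g(p(p(a)), g(p(p(a)), p(e)))))  →  p(p(g(p(p(a)), p(a))))   [R5 at 1.1.2]
4. p(p(g(p(p(a)), p(a))))  →  p(p(e))   [R8 at 1.1]

p(p(e))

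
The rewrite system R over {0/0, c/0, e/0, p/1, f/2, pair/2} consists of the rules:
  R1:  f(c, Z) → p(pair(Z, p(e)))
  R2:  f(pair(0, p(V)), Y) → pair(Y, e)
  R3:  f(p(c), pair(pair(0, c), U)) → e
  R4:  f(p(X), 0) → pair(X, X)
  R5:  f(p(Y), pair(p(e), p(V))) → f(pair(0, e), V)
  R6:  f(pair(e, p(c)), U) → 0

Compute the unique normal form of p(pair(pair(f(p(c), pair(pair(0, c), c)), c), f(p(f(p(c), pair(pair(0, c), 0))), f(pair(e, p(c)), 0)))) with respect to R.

p(pair(pair(e, c), pair(e, e)))

1. p(pair(pair(f(p(c), pair(pair(0, c), c)), c), f(p(f(p(c), pair(pair(0, c), 0))), f(pair(e, p(c)), 0))))  →  p(pair(pair(e, c), f(p(f(p(c), pair(pair(0, c), 0))), f(pair(e, p(c)), 0))))   [R3 at 1.1.1]
2. p(pair(pair(e, c), f(p(f(p(c), pair(pair(0, c), 0))), f(pair(e, p(c)), 0))))  →  p(pair(pair(e, c), f(p(e), f(pair(e, p(c)), 0))))   [R3 at 1.2.1.1]
3. p(pair(pair(e, c), f(p(e), f(pair(e, p(c)), 0))))  →  p(pair(pair(e, c), f(p(e), 0)))   [R6 at 1.2.2]
4. p(pair(pair(e, c), f(p(e), 0)))  →  p(pair(pair(e, c), pair(e, e)))   [R4 at 1.2]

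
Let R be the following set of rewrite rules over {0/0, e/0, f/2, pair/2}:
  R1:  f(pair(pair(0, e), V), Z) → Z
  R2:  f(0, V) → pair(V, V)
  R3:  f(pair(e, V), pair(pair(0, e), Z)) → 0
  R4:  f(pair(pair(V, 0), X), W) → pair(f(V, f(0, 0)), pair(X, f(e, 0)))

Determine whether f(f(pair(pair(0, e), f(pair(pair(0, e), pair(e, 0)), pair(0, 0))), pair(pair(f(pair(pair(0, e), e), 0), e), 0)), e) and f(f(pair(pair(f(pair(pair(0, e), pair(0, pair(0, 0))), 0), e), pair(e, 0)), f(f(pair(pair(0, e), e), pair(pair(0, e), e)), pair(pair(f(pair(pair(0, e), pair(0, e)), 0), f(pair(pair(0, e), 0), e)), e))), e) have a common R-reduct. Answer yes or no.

Reduce t₁ = f(f(pair(pair(0, e), f(pair(pair(0, e), pair(e, 0)), pair(0, 0))), pair(pair(f(pair(pair(0, e), e), 0), e), 0)), e):
1. f(f(pair(pair(0, e), f(pair(pair(0, e), pair(e, 0)), pair(0, 0))), pair(pair(f(pair(pair(0, e), e), 0), e), 0)), e)  →  f(pair(pair(f(pair(pair(0, e), e), 0), e), 0), e)   [R1 at 1]
2. f(pair(pair(f(pair(pair(0, e), e), 0), e), 0), e)  →  f(pair(pair(0, e), 0), e)   [R1 at 1.1.1]
3. f(pair(pair(0, e), 0), e)  →  e   [R1 at ε]

Reduce t₂ = f(f(pair(pair(f(pair(pair(0, e), pair(0, pair(0, 0))), 0), e), pair(e, 0)), f(f(pair(pair(0, e), e), pair(pair(0, e), e)), pair(pair(f(pair(pair(0, e), pair(0, e)), 0), f(pair(pair(0, e), 0), e)), e))), e):
1. f(f(pair(pair(f(pair(pair(0, e), pair(0, pair(0, 0))), 0), e), pair(e, 0)), f(f(pair(pair(0, e), e), pair(pair(0, e), e)), pair(pair(f(pair(pair(0, e), pair(0, e)), 0), f(pair(pair(0, e), 0), e)), e))), e)  →  f(f(pair(pair(0, e), pair(e, 0)), f(f(pair(pair(0, e), e), pair(pair(0, e), e)), pair(pair(f(pair(pair(0, e), pair(0, e)), 0), f(pair(pair(0, e), 0), e)), e))), e)   [R1 at 1.1.1.1]
2. f(f(pair(pair(0, e), pair(e, 0)), f(f(pair(pair(0, e), e), pair(pair(0, e), e)), pair(pair(f(pair(pair(0, e), pair(0, e)), 0), f(pair(pair(0, e), 0), e)), e))), e)  →  f(f(f(pair(pair(0, e), e), pair(pair(0, e), e)), pair(pair(f(pair(pair(0, e), pair(0, e)), 0), f(pair(pair(0, e), 0), e)), e)), e)   [R1 at 1]
3. f(f(f(pair(pair(0, e), e), pair(pair(0, e), e)), pair(pair(f(pair(pair(0, e), pair(0, e)), 0), f(pair(pair(0, e), 0), e)), e)), e)  →  f(f(pair(pair(0, e), e), pair(pair(f(pair(pair(0, e), pair(0, e)), 0), f(pair(pair(0, e), 0), e)), e)), e)   [R1 at 1.1]
4. f(f(pair(pair(0, e), e), pair(pair(f(pair(pair(0, e), pair(0, e)), 0), f(pair(pair(0, e), 0), e)), e)), e)  →  f(pair(pair(f(pair(pair(0, e), pair(0, e)), 0), f(pair(pair(0, e), 0), e)), e), e)   [R1 at 1]
5. f(pair(pair(f(pair(pair(0, e), pair(0, e)), 0), f(pair(pair(0, e), 0), e)), e), e)  →  f(pair(pair(0, f(pair(pair(0, e), 0), e)), e), e)   [R1 at 1.1.1]
6. f(pair(pair(0, f(pair(pair(0, e), 0), e)), e), e)  →  f(pair(pair(0, e), e), e)   [R1 at 1.1.2]
7. f(pair(pair(0, e), e), e)  →  e   [R1 at ε]

yes — NF(t₁) = e, NF(t₂) = e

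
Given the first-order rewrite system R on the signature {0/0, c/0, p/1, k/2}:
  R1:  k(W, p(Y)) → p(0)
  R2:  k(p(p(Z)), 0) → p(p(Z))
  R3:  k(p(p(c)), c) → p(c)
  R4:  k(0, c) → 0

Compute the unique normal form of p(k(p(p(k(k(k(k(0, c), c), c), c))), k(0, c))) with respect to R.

p(p(p(0)))

1. p(k(p(p(k(k(k(k(0, c), c), c), c))), k(0, c)))  →  p(k(p(p(k(k(k(0, c), c), c))), k(0, c)))   [R4 at 1.1.1.1.1.1.1]
2. p(k(p(p(k(k(k(0, c), c), c))), k(0, c)))  →  p(k(p(p(k(k(0, c), c))), k(0, c)))   [R4 at 1.1.1.1.1.1]
3. p(k(p(p(k(k(0, c), c))), k(0, c)))  →  p(k(p(p(k(0, c))), k(0, c)))   [R4 at 1.1.1.1.1]
4. p(k(p(p(k(0, c))), k(0, c)))  →  p(k(p(p(0)), k(0, c)))   [R4 at 1.1.1.1]
5. p(k(p(p(0)), k(0, c)))  →  p(k(p(p(0)), 0))   [R4 at 1.2]
6. p(k(p(p(0)), 0))  →  p(p(p(0)))   [R2 at 1]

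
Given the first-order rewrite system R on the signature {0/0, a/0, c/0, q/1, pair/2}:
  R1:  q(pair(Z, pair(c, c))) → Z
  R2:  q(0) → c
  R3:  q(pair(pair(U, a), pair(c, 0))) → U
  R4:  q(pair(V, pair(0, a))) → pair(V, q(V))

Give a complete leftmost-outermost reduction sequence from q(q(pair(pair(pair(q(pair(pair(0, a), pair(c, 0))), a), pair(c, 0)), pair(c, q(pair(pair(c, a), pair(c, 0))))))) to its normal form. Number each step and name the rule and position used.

1. q(q(pair(pair(pair(q(pair(pair(0, a), pair(c, 0))), a), pair(c, 0)), pair(c, q(pair(pair(c, a), pair(c, 0)))))))  →  q(q(pair(pair(pair(0, a), pair(c, 0)), pair(c, q(pair(pair(c, a), pair(c, 0)))))))   [R3 at 1.1.1.1.1]
2. q(q(pair(pair(pair(0, a), pair(c, 0)), pair(c, q(pair(pair(c, a), pair(c, 0)))))))  →  q(q(pair(pair(pair(0, a), pair(c, 0)), pair(c, c))))   [R3 at 1.1.2.2]
3. q(q(pair(pair(pair(0, a), pair(c, 0)), pair(c, c))))  →  q(pair(pair(0, a), pair(c, 0)))   [R1 at 1]
4. q(pair(pair(0, a), pair(c, 0)))  →  0   [R3 at ε]

0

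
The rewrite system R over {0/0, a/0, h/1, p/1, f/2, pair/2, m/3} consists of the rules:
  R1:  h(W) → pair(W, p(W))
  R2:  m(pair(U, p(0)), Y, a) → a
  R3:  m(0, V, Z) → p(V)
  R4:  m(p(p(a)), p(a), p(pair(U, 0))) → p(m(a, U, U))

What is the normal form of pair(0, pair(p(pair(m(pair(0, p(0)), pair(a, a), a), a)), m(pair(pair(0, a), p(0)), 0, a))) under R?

pair(0, pair(p(pair(a, a)), a))

1. pair(0, pair(p(pair(m(pair(0, p(0)), pair(a, a), a), a)), m(pair(pair(0, a), p(0)), 0, a)))  →  pair(0, pair(p(pair(a, a)), m(pair(pair(0, a), p(0)), 0, a)))   [R2 at 2.1.1.1]
2. pair(0, pair(p(pair(a, a)), m(pair(pair(0, a), p(0)), 0, a)))  →  pair(0, pair(p(pair(a, a)), a))   [R2 at 2.2]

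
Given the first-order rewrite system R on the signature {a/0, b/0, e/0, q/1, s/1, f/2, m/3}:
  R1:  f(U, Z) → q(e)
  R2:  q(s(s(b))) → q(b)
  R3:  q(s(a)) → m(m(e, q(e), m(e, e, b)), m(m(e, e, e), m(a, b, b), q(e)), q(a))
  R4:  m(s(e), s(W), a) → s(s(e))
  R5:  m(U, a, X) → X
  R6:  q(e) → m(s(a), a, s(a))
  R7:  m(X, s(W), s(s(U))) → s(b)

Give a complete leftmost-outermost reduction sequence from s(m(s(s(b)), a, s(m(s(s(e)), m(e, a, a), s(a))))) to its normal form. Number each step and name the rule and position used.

s(s(s(a)))

1. s(m(s(s(b)), a, s(m(s(s(e)), m(e, a, a), s(a)))))  →  s(s(m(s(s(e)), m(e, a, a), s(a))))   [R5 at 1]
2. s(s(m(s(s(e)), m(e, a, a), s(a))))  →  s(s(m(s(s(e)), a, s(a))))   [R5 at 1.1.2]
3. s(s(m(s(s(e)), a, s(a))))  →  s(s(s(a)))   [R5 at 1.1]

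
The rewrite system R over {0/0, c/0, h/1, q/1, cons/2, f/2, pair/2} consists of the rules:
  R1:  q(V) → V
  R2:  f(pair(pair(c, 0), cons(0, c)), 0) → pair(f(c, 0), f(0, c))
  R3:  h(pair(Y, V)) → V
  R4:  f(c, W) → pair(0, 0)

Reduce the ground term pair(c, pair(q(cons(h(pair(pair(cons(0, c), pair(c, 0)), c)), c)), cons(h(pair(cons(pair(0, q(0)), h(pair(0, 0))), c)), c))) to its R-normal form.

pair(c, pair(cons(c, c), cons(c, c)))

1. pair(c, pair(q(cons(h(pair(pair(cons(0, c), pair(c, 0)), c)), c)), cons(h(pair(cons(pair(0, q(0)), h(pair(0, 0))), c)), c)))  →  pair(c, pair(cons(h(pair(pair(cons(0, c), pair(c, 0)), c)), c), cons(h(pair(cons(pair(0, q(0)), h(pair(0, 0))), c)), c)))   [R1 at 2.1]
2. pair(c, pair(cons(h(pair(pair(cons(0, c), pair(c, 0)), c)), c), cons(h(pair(cons(pair(0, q(0)), h(pair(0, 0))), c)), c)))  →  pair(c, pair(cons(c, c), cons(h(pair(cons(pair(0, q(0)), h(pair(0, 0))), c)), c)))   [R3 at 2.1.1]
3. pair(c, pair(cons(c, c), cons(h(pair(cons(pair(0, q(0)), h(pair(0, 0))), c)), c)))  →  pair(c, pair(cons(c, c), cons(c, c)))   [R3 at 2.2.1]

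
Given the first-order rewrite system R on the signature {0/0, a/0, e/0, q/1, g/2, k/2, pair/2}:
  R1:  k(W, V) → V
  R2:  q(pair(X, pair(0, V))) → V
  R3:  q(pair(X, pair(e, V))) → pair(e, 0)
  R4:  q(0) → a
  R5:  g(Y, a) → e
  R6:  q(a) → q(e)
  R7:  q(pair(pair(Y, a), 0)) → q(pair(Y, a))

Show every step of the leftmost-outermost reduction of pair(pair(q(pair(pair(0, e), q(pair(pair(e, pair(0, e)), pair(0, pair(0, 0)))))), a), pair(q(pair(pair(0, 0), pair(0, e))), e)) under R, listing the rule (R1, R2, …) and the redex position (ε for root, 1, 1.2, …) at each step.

1. pair(pair(q(pair(pair(0, e), q(pair(pair(e, pair(0, e)), pair(0, pair(0, 0)))))), a), pair(q(pair(pair(0, 0), pair(0, e))), e))  →  pair(pair(q(pair(pair(0, e), pair(0, 0))), a), pair(q(pair(pair(0, 0), pair(0, e))), e))   [R2 at 1.1.1.2]
2. pair(pair(q(pair(pair(0, e), pair(0, 0))), a), pair(q(pair(pair(0, 0), pair(0, e))), e))  →  pair(pair(0, a), pair(q(pair(pair(0, 0), pair(0, e))), e))   [R2 at 1.1]
3. pair(pair(0, a), pair(q(pair(pair(0, 0), pair(0, e))), e))  →  pair(pair(0, a), pair(e, e))   [R2 at 2.1]

pair(pair(0, a), pair(e, e))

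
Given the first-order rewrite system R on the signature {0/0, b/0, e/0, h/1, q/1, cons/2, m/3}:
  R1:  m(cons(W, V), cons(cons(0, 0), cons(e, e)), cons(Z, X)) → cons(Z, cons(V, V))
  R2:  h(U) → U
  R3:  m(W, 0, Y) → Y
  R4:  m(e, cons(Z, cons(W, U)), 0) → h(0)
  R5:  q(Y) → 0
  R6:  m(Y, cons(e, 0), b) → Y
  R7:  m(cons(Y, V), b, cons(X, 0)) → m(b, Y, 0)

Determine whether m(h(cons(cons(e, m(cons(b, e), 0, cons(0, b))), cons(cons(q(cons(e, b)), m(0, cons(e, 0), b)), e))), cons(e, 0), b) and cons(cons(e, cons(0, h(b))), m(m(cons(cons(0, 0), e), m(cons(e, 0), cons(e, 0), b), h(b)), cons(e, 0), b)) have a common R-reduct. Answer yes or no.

Reduce t₁ = m(h(cons(cons(e, m(cons(b, e), 0, cons(0, b))), cons(cons(q(cons(e, b)), m(0, cons(e, 0), b)), e))), cons(e, 0), b):
1. m(h(cons(cons(e, m(cons(b, e), 0, cons(0, b))), cons(cons(q(cons(e, b)), m(0, cons(e, 0), b)), e))), cons(e, 0), b)  →  h(cons(cons(e, m(cons(b, e), 0, cons(0, b))), cons(cons(q(cons(e, b)), m(0, cons(e, 0), b)), e)))   [R6 at ε]
2. h(cons(cons(e, m(cons(b, e), 0, cons(0, b))), cons(cons(q(cons(e, b)), m(0, cons(e, 0), b)), e)))  →  cons(cons(e, m(cons(b, e), 0, cons(0, b))), cons(cons(q(cons(e, b)), m(0, cons(e, 0), b)), e))   [R2 at ε]
3. cons(cons(e, m(cons(b, e), 0, cons(0, b))), cons(cons(q(cons(e, b)), m(0, cons(e, 0), b)), e))  →  cons(cons(e, cons(0, b)), cons(cons(q(cons(e, b)), m(0, cons(e, 0), b)), e))   [R3 at 1.2]
4. cons(cons(e, cons(0, b)), cons(cons(q(cons(e, b)), m(0, cons(e, 0), b)), e))  →  cons(cons(e, cons(0, b)), cons(cons(0, m(0, cons(e, 0), b)), e))   [R5 at 2.1.1]
5. cons(cons(e, cons(0, b)), cons(cons(0, m(0, cons(e, 0), b)), e))  →  cons(cons(e, cons(0, b)), cons(cons(0, 0), e))   [R6 at 2.1.2]

Reduce t₂ = cons(cons(e, cons(0, h(b))), m(m(cons(cons(0, 0), e), m(cons(e, 0), cons(e, 0), b), h(b)), cons(e, 0), b)):
1. cons(cons(e, cons(0, h(b))), m(m(cons(cons(0, 0), e), m(cons(e, 0), cons(e, 0), b), h(b)), cons(e, 0), b))  →  cons(cons(e, cons(0, b)), m(m(cons(cons(0, 0), e), m(cons(e, 0), cons(e, 0), b), h(b)), cons(e, 0), b))   [R2 at 1.2.2]
2. cons(cons(e, cons(0, b)), m(m(cons(cons(0, 0), e), m(cons(e, 0), cons(e, 0), b), h(b)), cons(e, 0), b))  →  cons(cons(e, cons(0, b)), m(cons(cons(0, 0), e), m(cons(e, 0), cons(e, 0), b), h(b)))   [R6 at 2]
3. cons(cons(e, cons(0, b)), m(cons(cons(0, 0), e), m(cons(e, 0), cons(e, 0), b), h(b)))  →  cons(cons(e, cons(0, b)), m(cons(cons(0, 0), e), cons(e, 0), h(b)))   [R6 at 2.2]
4. cons(cons(e, cons(0, b)), m(cons(cons(0, 0), e), cons(e, 0), h(b)))  →  cons(cons(e, cons(0, b)), m(cons(cons(0, 0), e), cons(e, 0), b))   [R2 at 2.3]
5. cons(cons(e, cons(0, b)), m(cons(cons(0, 0), e), cons(e, 0), b))  →  cons(cons(e, cons(0, b)), cons(cons(0, 0), e))   [R6 at 2]

yes — NF(t₁) = cons(cons(e, cons(0, b)), cons(cons(0, 0), e)), NF(t₂) = cons(cons(e, cons(0, b)), cons(cons(0, 0), e))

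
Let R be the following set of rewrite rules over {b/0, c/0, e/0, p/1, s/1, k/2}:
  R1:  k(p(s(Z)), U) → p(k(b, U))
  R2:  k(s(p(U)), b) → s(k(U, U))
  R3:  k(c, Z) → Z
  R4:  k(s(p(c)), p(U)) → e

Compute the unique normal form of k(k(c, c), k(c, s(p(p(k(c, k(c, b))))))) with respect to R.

s(p(p(b)))

1. k(k(c, c), k(c, s(p(p(k(c, k(c, b)))))))  →  k(c, k(c, s(p(p(k(c, k(c, b)))))))   [R3 at 1]
2. k(c, k(c, s(p(p(k(c, k(c, b)))))))  →  k(c, s(p(p(k(c, k(c, b))))))   [R3 at ε]
3. k(c, s(p(p(k(c, k(c, b))))))  →  s(p(p(k(c, k(c, b)))))   [R3 at ε]
4. s(p(p(k(c, k(c, b)))))  →  s(p(p(k(c, b))))   [R3 at 1.1.1]
5. s(p(p(k(c, b))))  →  s(p(p(b)))   [R3 at 1.1.1]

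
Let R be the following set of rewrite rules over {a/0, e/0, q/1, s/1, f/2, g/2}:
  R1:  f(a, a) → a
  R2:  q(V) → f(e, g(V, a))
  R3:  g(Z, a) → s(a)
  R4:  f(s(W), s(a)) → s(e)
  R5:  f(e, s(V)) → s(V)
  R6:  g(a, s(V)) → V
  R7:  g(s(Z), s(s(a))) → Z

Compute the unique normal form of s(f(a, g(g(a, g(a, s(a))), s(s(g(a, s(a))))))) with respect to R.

s(a)

1. s(f(a, g(g(a, g(a, s(a))), s(s(g(a, s(a)))))))  →  s(f(a, g(g(a, a), s(s(g(a, s(a)))))))   [R6 at 1.2.1.2]
2. s(f(a, g(g(a, a), s(s(g(a, s(a)))))))  →  s(f(a, g(s(a), s(s(g(a, s(a)))))))   [R3 at 1.2.1]
3. s(f(a, g(s(a), s(s(g(a, s(a)))))))  →  s(f(a, g(s(a), s(s(a)))))   [R6 at 1.2.2.1.1]
4. s(f(a, g(s(a), s(s(a)))))  →  s(f(a, a))   [R7 at 1.2]
5. s(f(a, a))  →  s(a)   [R1 at 1]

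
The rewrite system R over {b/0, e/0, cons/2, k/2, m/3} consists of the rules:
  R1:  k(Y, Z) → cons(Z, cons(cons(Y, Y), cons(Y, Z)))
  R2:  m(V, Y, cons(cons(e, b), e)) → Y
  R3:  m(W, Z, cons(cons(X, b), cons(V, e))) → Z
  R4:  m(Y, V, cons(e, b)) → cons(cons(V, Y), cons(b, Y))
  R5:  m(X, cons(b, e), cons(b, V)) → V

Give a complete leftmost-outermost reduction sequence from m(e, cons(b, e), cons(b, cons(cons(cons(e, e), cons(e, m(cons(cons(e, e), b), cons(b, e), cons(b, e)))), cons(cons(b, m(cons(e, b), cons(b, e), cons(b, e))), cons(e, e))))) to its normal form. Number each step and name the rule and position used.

1. m(e, cons(b, e), cons(b, cons(cons(cons(e, e), cons(e, m(cons(cons(e, e), b), cons(b, e), cons(b, e)))), cons(cons(b, m(cons(e, b), cons(b, e), cons(b, e))), cons(e, e)))))  →  cons(cons(cons(e, e), cons(e, m(cons(cons(e, e), b), cons(b, e), cons(b, e)))), cons(cons(b, m(cons(e, b), cons(b, e), cons(b, e))), cons(e, e)))   [R5 at ε]
2. cons(cons(cons(e, e), cons(e, m(cons(cons(e, e), b), cons(b, e), cons(b, e)))), cons(cons(b, m(cons(e, b), cons(b, e), cons(b, e))), cons(e, e)))  →  cons(cons(cons(e, e), cons(e, e)), cons(cons(b, m(cons(e, b), cons(b, e), cons(b, e))), cons(e, e)))   [R5 at 1.2.2]
3. cons(cons(cons(e, e), cons(e, e)), cons(cons(b, m(cons(e, b), cons(b, e), cons(b, e))), cons(e, e)))  →  cons(cons(cons(e, e), cons(e, e)), cons(cons(b, e), cons(e, e)))   [R5 at 2.1.2]

cons(cons(cons(e, e), cons(e, e)), cons(cons(b, e), cons(e, e)))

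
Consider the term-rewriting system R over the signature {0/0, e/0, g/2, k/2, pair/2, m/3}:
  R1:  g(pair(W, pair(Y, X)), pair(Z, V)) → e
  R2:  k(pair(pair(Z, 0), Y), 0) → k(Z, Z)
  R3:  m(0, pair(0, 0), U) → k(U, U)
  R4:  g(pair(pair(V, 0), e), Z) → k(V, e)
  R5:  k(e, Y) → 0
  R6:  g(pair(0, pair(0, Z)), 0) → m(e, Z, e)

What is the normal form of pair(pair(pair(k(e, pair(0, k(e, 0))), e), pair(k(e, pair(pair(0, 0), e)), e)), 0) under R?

1. pair(pair(pair(k(e, pair(0, k(e, 0))), e), pair(k(e, pair(pair(0, 0), e)), e)), 0)  →  pair(pair(pair(0, e), pair(k(e, pair(pair(0, 0), e)), e)), 0)   [R5 at 1.1.1]
2. pair(pair(pair(0, e), pair(k(e, pair(pair(0, 0), e)), e)), 0)  →  pair(pair(pair(0, e), pair(0, e)), 0)   [R5 at 1.2.1]

pair(pair(pair(0, e), pair(0, e)), 0)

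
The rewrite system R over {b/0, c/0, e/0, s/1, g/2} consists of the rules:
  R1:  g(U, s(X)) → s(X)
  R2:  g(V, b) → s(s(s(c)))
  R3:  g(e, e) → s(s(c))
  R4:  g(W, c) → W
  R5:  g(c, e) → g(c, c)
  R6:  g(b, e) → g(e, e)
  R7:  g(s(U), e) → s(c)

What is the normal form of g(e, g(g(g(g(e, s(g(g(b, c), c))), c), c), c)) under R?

s(b)

1. g(e, g(g(g(g(e, s(g(g(b, c), c))), c), c), c))  →  g(e, g(g(g(e, s(g(g(b, c), c))), c), c))   [R4 at 2]
2. g(e, g(g(g(e, s(g(g(b, c), c))), c), c))  →  g(e, g(g(e, s(g(g(b, c), c))), c))   [R4 at 2]
3. g(e, g(g(e, s(g(g(b, c), c))), c))  →  g(e, g(e, s(g(g(b, c), c))))   [R4 at 2]
4. g(e, g(e, s(g(g(b, c), c))))  →  g(e, s(g(g(b, c), c)))   [R1 at 2]
5. g(e, s(g(g(b, c), c)))  →  s(g(g(b, c), c))   [R1 at ε]
6. s(g(g(b, c), c))  →  s(g(b, c))   [R4 at 1]
7. s(g(b, c))  →  s(b)   [R4 at 1]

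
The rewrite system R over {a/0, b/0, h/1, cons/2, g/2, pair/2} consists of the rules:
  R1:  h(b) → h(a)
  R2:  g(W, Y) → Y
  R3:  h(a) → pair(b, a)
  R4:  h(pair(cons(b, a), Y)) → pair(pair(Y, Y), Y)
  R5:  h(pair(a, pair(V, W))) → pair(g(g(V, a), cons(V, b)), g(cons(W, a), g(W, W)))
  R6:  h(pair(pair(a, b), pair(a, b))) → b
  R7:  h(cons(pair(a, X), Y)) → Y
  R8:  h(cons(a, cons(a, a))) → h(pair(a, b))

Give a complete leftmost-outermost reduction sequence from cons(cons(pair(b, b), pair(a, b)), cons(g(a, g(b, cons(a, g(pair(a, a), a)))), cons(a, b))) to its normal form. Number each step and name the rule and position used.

1. cons(cons(pair(b, b), pair(a, b)), cons(g(a, g(b, cons(a, g(pair(a, a), a)))), cons(a, b)))  →  cons(cons(pair(b, b), pair(a, b)), cons(g(b, cons(a, g(pair(a, a), a))), cons(a, b)))   [R2 at 2.1]
2. cons(cons(pair(b, b), pair(a, b)), cons(g(b, cons(a, g(pair(a, a), a))), cons(a, b)))  →  cons(cons(pair(b, b), pair(a, b)), cons(cons(a, g(pair(a, a), a)), cons(a, b)))   [R2 at 2.1]
3. cons(cons(pair(b, b), pair(a, b)), cons(cons(a, g(pair(a, a), a)), cons(a, b)))  →  cons(cons(pair(b, b), pair(a, b)), cons(cons(a, a), cons(a, b)))   [R2 at 2.1.2]

cons(cons(pair(b, b), pair(a, b)), cons(cons(a, a), cons(a, b)))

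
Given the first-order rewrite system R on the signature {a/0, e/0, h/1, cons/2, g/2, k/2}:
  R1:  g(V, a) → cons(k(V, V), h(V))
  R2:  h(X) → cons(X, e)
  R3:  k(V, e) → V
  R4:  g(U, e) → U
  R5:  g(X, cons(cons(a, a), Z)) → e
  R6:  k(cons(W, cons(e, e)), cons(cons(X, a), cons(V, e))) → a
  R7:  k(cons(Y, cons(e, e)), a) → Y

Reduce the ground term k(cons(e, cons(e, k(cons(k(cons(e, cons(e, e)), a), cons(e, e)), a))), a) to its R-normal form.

e

1. k(cons(e, cons(e, k(cons(k(cons(e, cons(e, e)), a), cons(e, e)), a))), a)  →  k(cons(e, cons(e, k(cons(e, cons(e, e)), a))), a)   [R7 at 1.2.2]
2. k(cons(e, cons(e, k(cons(e, cons(e, e)), a))), a)  →  k(cons(e, cons(e, e)), a)   [R7 at 1.2.2]
3. k(cons(e, cons(e, e)), a)  →  e   [R7 at ε]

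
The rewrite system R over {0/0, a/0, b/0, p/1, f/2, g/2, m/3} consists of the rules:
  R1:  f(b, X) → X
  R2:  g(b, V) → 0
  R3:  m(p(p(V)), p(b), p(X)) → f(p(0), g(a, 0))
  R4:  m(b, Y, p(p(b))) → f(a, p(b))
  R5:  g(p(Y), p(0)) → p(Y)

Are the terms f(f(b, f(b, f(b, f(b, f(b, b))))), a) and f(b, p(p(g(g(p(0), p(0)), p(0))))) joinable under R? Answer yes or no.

Reduce t₁ = f(f(b, f(b, f(b, f(b, f(b, b))))), a):
1. f(f(b, f(b, f(b, f(b, f(b, b))))), a)  →  f(f(b, f(b, f(b, f(b, b)))), a)   [R1 at 1]
2. f(f(b, f(b, f(b, f(b, b)))), a)  →  f(f(b, f(b, f(b, b))), a)   [R1 at 1]
3. f(f(b, f(b, f(b, b))), a)  →  f(f(b, f(b, b)), a)   [R1 at 1]
4. f(f(b, f(b, b)), a)  →  f(f(b, b), a)   [R1 at 1]
5. f(f(b, b), a)  →  f(b, a)   [R1 at 1]
6. f(b, a)  →  a   [R1 at ε]

Reduce t₂ = f(b, p(p(g(g(p(0), p(0)), p(0))))):
1. f(b, p(p(g(g(p(0), p(0)), p(0)))))  →  p(p(g(g(p(0), p(0)), p(0))))   [R1 at ε]
2. p(p(g(g(p(0), p(0)), p(0))))  →  p(p(g(p(0), p(0))))   [R5 at 1.1.1]
3. p(p(g(p(0), p(0))))  →  p(p(p(0)))   [R5 at 1.1]

no — NF(t₁) = a, NF(t₂) = p(p(p(0)))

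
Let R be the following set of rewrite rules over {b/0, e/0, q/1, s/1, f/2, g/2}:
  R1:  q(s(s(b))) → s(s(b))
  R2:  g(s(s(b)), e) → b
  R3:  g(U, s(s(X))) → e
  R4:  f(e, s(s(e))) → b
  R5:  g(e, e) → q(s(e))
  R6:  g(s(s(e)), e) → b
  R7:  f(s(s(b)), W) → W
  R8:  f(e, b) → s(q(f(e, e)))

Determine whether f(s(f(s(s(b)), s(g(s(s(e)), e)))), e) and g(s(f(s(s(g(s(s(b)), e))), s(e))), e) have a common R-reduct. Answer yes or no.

Reduce t₁ = f(s(f(s(s(b)), s(g(s(s(e)), e)))), e):
1. f(s(f(s(s(b)), s(g(s(s(e)), e)))), e)  →  f(s(s(g(s(s(e)), e))), e)   [R7 at 1.1]
2. f(s(s(g(s(s(e)), e))), e)  →  f(s(s(b)), e)   [R6 at 1.1.1]
3. f(s(s(b)), e)  →  e   [R7 at ε]

Reduce t₂ = g(s(f(s(s(g(s(s(b)), e))), s(e))), e):
1. g(s(f(s(s(g(s(s(b)), e))), s(e))), e)  →  g(s(f(s(s(b)), s(e))), e)   [R2 at 1.1.1.1.1]
2. g(s(f(s(s(b)), s(e))), e)  →  g(s(s(e)), e)   [R7 at 1.1]
3. g(s(s(e)), e)  →  b   [R6 at ε]

no — NF(t₁) = e, NF(t₂) = b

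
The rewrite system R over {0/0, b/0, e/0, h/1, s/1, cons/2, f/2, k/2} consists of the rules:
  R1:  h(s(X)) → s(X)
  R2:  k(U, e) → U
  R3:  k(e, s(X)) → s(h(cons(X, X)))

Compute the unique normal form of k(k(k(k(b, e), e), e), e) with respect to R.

b

1. k(k(k(k(b, e), e), e), e)  →  k(k(k(b, e), e), e)   [R2 at ε]
2. k(k(k(b, e), e), e)  →  k(k(b, e), e)   [R2 at ε]
3. k(k(b, e), e)  →  k(b, e)   [R2 at ε]
4. k(b, e)  →  b   [R2 at ε]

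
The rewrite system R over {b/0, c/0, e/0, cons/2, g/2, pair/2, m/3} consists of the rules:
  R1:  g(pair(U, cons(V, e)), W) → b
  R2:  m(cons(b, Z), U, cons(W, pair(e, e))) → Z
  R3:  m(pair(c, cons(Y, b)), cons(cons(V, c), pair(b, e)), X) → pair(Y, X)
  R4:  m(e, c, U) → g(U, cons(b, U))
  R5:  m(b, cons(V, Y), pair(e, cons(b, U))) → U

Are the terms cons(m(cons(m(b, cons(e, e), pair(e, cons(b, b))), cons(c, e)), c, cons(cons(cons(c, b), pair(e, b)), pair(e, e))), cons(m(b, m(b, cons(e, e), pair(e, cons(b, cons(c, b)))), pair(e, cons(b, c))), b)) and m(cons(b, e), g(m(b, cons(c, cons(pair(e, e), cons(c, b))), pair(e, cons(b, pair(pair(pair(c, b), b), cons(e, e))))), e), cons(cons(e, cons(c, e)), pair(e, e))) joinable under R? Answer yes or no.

Reduce t₁ = cons(m(cons(m(b, cons(e, e), pair(e, cons(b, b))), cons(c, e)), c, cons(cons(cons(c, b), pair(e, b)), pair(e, e))), cons(m(b, m(b, cons(e, e), pair(e, cons(b, cons(c, b)))), pair(e, cons(b, c))), b)):
1. cons(m(cons(m(b, cons(e, e), pair(e, cons(b, b))), cons(c, e)), c, cons(cons(cons(c, b), pair(e, b)), pair(e, e))), cons(m(b, m(b, cons(e, e), pair(e, cons(b, cons(c, b)))), pair(e, cons(b, c))), b))  →  cons(m(cons(b, cons(c, e)), c, cons(cons(cons(c, b), pair(e, b)), pair(e, e))), cons(m(b, m(b, cons(e, e), pair(e, cons(b, cons(c, b)))), pair(e, cons(b, c))), b))   [R5 at 1.1.1]
2. cons(m(cons(b, cons(c, e)), c, cons(cons(cons(c, b), pair(e, b)), pair(e, e))), cons(m(b, m(b, cons(e, e), pair(e, cons(b, cons(c, b)))), pair(e, cons(b, c))), b))  →  cons(cons(c, e), cons(m(b, m(b, cons(e, e), pair(e, cons(b, cons(c, b)))), pair(e, cons(b, c))), b))   [R2 at 1]
3. cons(cons(c, e), cons(m(b, m(b, cons(e, e), pair(e, cons(b, cons(c, b)))), pair(e, cons(b, c))), b))  →  cons(cons(c, e), cons(m(b, cons(c, b), pair(e, cons(b, c))), b))   [R5 at 2.1.2]
4. cons(cons(c, e), cons(m(b, cons(c, b), pair(e, cons(b, c))), b))  →  cons(cons(c, e), cons(c, b))   [R5 at 2.1]

Reduce t₂ = m(cons(b, e), g(m(b, cons(c, cons(pair(e, e), cons(c, b))), pair(e, cons(b, pair(pair(pair(c, b), b), cons(e, e))))), e), cons(cons(e, cons(c, e)), pair(e, e))):
1. m(cons(b, e), g(m(b, cons(c, cons(pair(e, e), cons(c, b))), pair(e, cons(b, pair(pair(pair(c, b), b), cons(e, e))))), e), cons(cons(e, cons(c, e)), pair(e, e)))  →  e   [R2 at ε]

no — NF(t₁) = cons(cons(c, e), cons(c, b)), NF(t₂) = e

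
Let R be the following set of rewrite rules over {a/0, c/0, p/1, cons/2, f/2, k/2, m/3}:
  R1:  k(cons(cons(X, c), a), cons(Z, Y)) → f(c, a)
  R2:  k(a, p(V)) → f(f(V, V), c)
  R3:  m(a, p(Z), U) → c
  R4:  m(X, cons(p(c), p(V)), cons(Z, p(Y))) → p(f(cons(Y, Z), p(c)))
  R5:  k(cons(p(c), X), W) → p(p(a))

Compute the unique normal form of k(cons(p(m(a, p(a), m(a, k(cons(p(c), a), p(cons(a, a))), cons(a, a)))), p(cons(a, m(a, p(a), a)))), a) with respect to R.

1. k(cons(p(m(a, p(a), m(a, k(cons(p(c), a), p(cons(a, a))), cons(a, a)))), p(cons(a, m(a, p(a), a)))), a)  →  k(cons(p(c), p(cons(a, m(a, p(a), a)))), a)   [R3 at 1.1.1]
2. k(cons(p(c), p(cons(a, m(a, p(a), a)))), a)  →  p(p(a))   [R5 at ε]

p(p(a))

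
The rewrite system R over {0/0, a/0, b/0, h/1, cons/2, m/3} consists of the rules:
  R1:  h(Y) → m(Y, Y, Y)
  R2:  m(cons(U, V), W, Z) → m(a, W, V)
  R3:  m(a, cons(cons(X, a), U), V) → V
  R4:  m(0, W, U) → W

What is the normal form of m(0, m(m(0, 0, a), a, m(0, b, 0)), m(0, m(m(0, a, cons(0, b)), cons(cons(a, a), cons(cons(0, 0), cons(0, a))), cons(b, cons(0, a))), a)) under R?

a

1. m(0, m(m(0, 0, a), a, m(0, b, 0)), m(0, m(m(0, a, cons(0, b)), cons(cons(a, a), cons(cons(0, 0), cons(0, a))), cons(b, cons(0, a))), a))  →  m(m(0, 0, a), a, m(0, b, 0))   [R4 at ε]
2. m(m(0, 0, a), a, m(0, b, 0))  →  m(0, a, m(0, b, 0))   [R4 at 1]
3. m(0, a, m(0, b, 0))  →  a   [R4 at ε]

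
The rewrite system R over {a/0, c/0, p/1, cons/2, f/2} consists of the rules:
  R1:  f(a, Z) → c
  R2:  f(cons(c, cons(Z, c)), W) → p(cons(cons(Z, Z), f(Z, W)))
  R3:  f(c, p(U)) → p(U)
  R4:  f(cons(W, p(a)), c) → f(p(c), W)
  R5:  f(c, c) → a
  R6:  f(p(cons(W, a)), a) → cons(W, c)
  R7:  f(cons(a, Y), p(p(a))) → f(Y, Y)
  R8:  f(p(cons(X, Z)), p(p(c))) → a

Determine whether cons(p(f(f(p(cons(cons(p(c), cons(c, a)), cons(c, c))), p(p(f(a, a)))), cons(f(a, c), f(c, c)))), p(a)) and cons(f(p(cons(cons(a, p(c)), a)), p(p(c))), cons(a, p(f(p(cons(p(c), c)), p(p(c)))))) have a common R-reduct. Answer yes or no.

no — NF(t₁) = cons(p(c), p(a)), NF(t₂) = cons(a, cons(a, p(a)))

Reduce t₁ = cons(p(f(f(p(cons(cons(p(c), cons(c, a)), cons(c, c))), p(p(f(a, a)))), cons(f(a, c), f(c, c)))), p(a)):
1. cons(p(f(f(p(cons(cons(p(c), cons(c, a)), cons(c, c))), p(p(f(a, a)))), cons(f(a, c), f(c, c)))), p(a))  →  cons(p(f(f(p(cons(cons(p(c), cons(c, a)), cons(c, c))), p(p(c))), cons(f(a, c), f(c, c)))), p(a))   [R1 at 1.1.1.2.1.1]
2. cons(p(f(f(p(cons(cons(p(c), cons(c, a)), cons(c, c))), p(p(c))), cons(f(a, c), f(c, c)))), p(a))  →  cons(p(f(a, cons(f(a, c), f(c, c)))), p(a))   [R8 at 1.1.1]
3. cons(p(f(a, cons(f(a, c), f(c, c)))), p(a))  →  cons(p(c), p(a))   [R1 at 1.1]

Reduce t₂ = cons(f(p(cons(cons(a, p(c)), a)), p(p(c))), cons(a, p(f(p(cons(p(c), c)), p(p(c)))))):
1. cons(f(p(cons(cons(a, p(c)), a)), p(p(c))), cons(a, p(f(p(cons(p(c), c)), p(p(c))))))  →  cons(a, cons(a, p(f(p(cons(p(c), c)), p(p(c))))))   [R8 at 1]
2. cons(a, cons(a, p(f(p(cons(p(c), c)), p(p(c))))))  →  cons(a, cons(a, p(a)))   [R8 at 2.2.1]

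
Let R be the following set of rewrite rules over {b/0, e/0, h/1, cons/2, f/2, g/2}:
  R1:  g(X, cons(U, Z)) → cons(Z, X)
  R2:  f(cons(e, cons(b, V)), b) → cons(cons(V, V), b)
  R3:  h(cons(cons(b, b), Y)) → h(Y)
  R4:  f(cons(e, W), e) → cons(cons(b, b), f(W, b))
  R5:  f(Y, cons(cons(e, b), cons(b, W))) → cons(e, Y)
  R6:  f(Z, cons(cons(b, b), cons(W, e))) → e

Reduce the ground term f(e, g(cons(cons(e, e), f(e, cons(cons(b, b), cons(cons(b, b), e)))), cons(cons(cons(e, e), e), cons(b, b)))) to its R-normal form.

1. f(e, g(cons(cons(e, e), f(e, cons(cons(b, b), cons(cons(b, b), e)))), cons(cons(cons(e, e), e), cons(b, b))))  →  f(e, cons(cons(b, b), cons(cons(e, e), f(e, cons(cons(b, b), cons(cons(b, b), e))))))   [R1 at 2]
2. f(e, cons(cons(b, b), cons(cons(e, e), f(e, cons(cons(b, b), cons(cons(b, b), e))))))  →  f(e, cons(cons(b, b), cons(cons(e, e), e)))   [R6 at 2.2.2]
3. f(e, cons(cons(b, b), cons(cons(e, e), e)))  →  e   [R6 at ε]

e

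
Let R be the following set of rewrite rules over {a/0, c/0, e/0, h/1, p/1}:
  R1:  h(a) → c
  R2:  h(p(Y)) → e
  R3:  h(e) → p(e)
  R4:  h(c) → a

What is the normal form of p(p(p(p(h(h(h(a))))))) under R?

1. p(p(p(p(h(h(h(a)))))))  →  p(p(p(p(h(h(c))))))   [R1 at 1.1.1.1.1.1]
2. p(p(p(p(h(h(c))))))  →  p(p(p(p(h(a)))))   [R4 at 1.1.1.1.1]
3. p(p(p(p(h(a)))))  →  p(p(p(p(c))))   [R1 at 1.1.1.1]

p(p(p(p(c))))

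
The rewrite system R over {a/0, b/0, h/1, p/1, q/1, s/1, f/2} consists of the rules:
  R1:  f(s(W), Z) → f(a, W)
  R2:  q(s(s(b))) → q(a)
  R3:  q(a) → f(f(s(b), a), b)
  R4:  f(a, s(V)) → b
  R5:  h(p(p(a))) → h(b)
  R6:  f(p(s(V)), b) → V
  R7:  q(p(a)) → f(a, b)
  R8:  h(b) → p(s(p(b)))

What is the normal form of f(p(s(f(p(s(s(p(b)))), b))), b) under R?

s(p(b))

1. f(p(s(f(p(s(s(p(b)))), b))), b)  →  f(p(s(s(p(b)))), b)   [R6 at ε]
2. f(p(s(s(p(b)))), b)  →  s(p(b))   [R6 at ε]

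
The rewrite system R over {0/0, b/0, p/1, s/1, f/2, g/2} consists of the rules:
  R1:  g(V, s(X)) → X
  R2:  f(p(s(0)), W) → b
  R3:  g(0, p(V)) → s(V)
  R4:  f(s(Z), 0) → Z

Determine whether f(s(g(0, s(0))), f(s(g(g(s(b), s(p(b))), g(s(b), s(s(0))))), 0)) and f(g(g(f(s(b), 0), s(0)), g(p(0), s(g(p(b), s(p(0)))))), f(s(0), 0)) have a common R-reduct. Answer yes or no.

yes — NF(t₁) = 0, NF(t₂) = 0

Reduce t₁ = f(s(g(0, s(0))), f(s(g(g(s(b), s(p(b))), g(s(b), s(s(0))))), 0)):
1. f(s(g(0, s(0))), f(s(g(g(s(b), s(p(b))), g(s(b), s(s(0))))), 0))  →  f(s(0), f(s(g(g(s(b), s(p(b))), g(s(b), s(s(0))))), 0))   [R1 at 1.1]
2. f(s(0), f(s(g(g(s(b), s(p(b))), g(s(b), s(s(0))))), 0))  →  f(s(0), g(g(s(b), s(p(b))), g(s(b), s(s(0)))))   [R4 at 2]
3. f(s(0), g(g(s(b), s(p(b))), g(s(b), s(s(0)))))  →  f(s(0), g(p(b), g(s(b), s(s(0)))))   [R1 at 2.1]
4. f(s(0), g(p(b), g(s(b), s(s(0)))))  →  f(s(0), g(p(b), s(0)))   [R1 at 2.2]
5. f(s(0), g(p(b), s(0)))  →  f(s(0), 0)   [R1 at 2]
6. f(s(0), 0)  →  0   [R4 at ε]

Reduce t₂ = f(g(g(f(s(b), 0), s(0)), g(p(0), s(g(p(b), s(p(0)))))), f(s(0), 0)):
1. f(g(g(f(s(b), 0), s(0)), g(p(0), s(g(p(b), s(p(0)))))), f(s(0), 0))  →  f(g(0, g(p(0), s(g(p(b), s(p(0)))))), f(s(0), 0))   [R1 at 1.1]
2. f(g(0, g(p(0), s(g(p(b), s(p(0)))))), f(s(0), 0))  →  f(g(0, g(p(b), s(p(0)))), f(s(0), 0))   [R1 at 1.2]
3. f(g(0, g(p(b), s(p(0)))), f(s(0), 0))  →  f(g(0, p(0)), f(s(0), 0))   [R1 at 1.2]
4. f(g(0, p(0)), f(s(0), 0))  →  f(s(0), f(s(0), 0))   [R3 at 1]
5. f(s(0), f(s(0), 0))  →  f(s(0), 0)   [R4 at 2]
6. f(s(0), 0)  →  0   [R4 at ε]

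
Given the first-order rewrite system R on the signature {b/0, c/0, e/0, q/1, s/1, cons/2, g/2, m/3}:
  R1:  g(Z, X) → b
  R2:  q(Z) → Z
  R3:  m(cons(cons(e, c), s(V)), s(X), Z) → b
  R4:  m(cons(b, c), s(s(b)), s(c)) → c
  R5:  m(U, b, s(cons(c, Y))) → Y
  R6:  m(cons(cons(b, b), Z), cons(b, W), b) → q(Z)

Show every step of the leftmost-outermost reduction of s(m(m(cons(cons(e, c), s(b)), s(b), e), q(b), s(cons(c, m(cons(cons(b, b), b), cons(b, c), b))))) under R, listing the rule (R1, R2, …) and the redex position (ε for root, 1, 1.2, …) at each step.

1. s(m(m(cons(cons(e, c), s(b)), s(b), e), q(b), s(cons(c, m(cons(cons(b, b), b), cons(b, c), b)))))  →  s(m(b, q(b), s(cons(c, m(cons(cons(b, b), b), cons(b, c), b)))))   [R3 at 1.1]
2. s(m(b, q(b), s(cons(c, m(cons(cons(b, b), b), cons(b, c), b)))))  →  s(m(b, b, s(cons(c, m(cons(cons(b, b), b), cons(b, c), b)))))   [R2 at 1.2]
3. s(m(b, b, s(cons(c, m(cons(cons(b, b), b), cons(b, c), b)))))  →  s(m(cons(cons(b, b), b), cons(b, c), b))   [R5 at 1]
4. s(m(cons(cons(b, b), b), cons(b, c), b))  →  s(q(b))   [R6 at 1]
5. s(q(b))  →  s(b)   [R2 at 1]

s(b)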